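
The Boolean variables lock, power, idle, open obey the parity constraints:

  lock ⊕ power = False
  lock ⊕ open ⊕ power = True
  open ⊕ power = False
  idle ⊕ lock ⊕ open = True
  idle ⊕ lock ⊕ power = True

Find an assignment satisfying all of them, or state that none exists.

lock = True, power = True, idle = True, open = True

lock ⊕ power = T ⊕ T = False ✓
lock ⊕ open ⊕ power = T ⊕ T ⊕ T = True ✓
open ⊕ power = T ⊕ T = False ✓
idle ⊕ lock ⊕ open = T ⊕ T ⊕ T = True ✓
idle ⊕ lock ⊕ power = T ⊕ T ⊕ T = True ✓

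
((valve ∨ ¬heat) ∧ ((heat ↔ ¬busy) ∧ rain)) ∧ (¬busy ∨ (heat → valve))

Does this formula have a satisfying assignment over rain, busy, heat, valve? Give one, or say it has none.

rain = True; busy = False; heat = True; valve = True

  (valve ∨ ¬heat) ∧ ((heat ↔ ¬busy) ∧ rain) = True
    valve ∨ ¬heat = True
      ¬heat = False
    (heat ↔ ¬busy) ∧ rain = True
      heat ↔ ¬busy = True
        ¬busy = True
  ¬busy ∨ (heat → valve) = True
    ¬busy = True
    heat → valve = True
Both conjuncts True, so the formula holds.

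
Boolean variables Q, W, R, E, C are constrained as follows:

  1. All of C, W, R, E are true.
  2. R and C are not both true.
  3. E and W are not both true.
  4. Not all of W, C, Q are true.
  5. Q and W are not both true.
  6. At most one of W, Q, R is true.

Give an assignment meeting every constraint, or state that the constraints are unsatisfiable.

Case R = True:
  (1) forces C = True.
  Constraint (2) is violated (R=T, C=T) — contradiction.
Case R = False:
  Constraint (1) is violated (R=F) — contradiction.
Both cases fail — unsatisfiable.

The formula is unsatisfiable.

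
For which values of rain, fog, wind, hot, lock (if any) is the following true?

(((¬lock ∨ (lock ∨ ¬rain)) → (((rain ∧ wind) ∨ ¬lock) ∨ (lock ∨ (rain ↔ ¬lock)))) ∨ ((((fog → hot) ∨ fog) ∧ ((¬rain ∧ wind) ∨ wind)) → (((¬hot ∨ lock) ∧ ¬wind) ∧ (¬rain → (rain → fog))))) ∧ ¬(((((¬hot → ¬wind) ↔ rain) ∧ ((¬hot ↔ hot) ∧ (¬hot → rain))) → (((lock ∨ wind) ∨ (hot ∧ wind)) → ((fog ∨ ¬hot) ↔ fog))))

The conjunct ¬(((((¬hot → ¬wind) ↔ rain) ∧ ((¬hot ↔ hot) ∧ (¬hot → rain))) → (((lock ∨ wind) ∨ (hot ∧ wind)) → ((fog ∨ ¬hot) ↔ fog)))) is unsatisfiable on its own:
  hot = True: this becomes ¬((False → (((lock ∨ wind) ∨ wind) → (fog ↔ fog)))) = False.
  hot = False: this becomes ¬((False → ((lock ∨ wind) → fog))) = False.
So the whole conjunction is unsatisfiable.

UNSATISFIABLE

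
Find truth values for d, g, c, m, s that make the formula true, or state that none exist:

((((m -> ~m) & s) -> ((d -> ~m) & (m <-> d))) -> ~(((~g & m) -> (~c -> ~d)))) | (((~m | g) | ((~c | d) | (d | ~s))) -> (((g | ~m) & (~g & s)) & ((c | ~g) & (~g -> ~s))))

d=T, g=T, c=T, m=F, s=T

  ((((m -> ~m) & s) -> ((d -> ~m) & (m <-> d))) -> ~(((~g & m) -> (~c -> ~d)))) | (((~m | g) | ((~c | d) | (d | ~s))) -> (((g | ~m) & (~g & s)) & ((c | ~g) & (~g -> ~s)))) = True
    (((m -> ~m) & s) -> ((d -> ~m) & (m <-> d))) -> ~(((~g & m) -> (~c -> ~d))) = True
      ((m -> ~m) & s) -> ((d -> ~m) & (m <-> d)) = False
        (m -> ~m) & s = True
          m -> ~m = True
            ~m = True
        (d -> ~m) & (m <-> d) = False
          d -> ~m = True
            ~m = True
          m <-> d = False
      ~(((~g & m) -> (~c -> ~d))) = False
        (~g & m) -> (~c -> ~d) = True
          ~g & m = False
            ~g = False
          ~c -> ~d = True
            ~c = False
            ~d = False
    ((~m | g) | ((~c | d) | (d | ~s))) -> (((g | ~m) & (~g & s)) & ((c | ~g) & (~g -> ~s))) = False
      (~m | g) | ((~c | d) | (d | ~s)) = True
        ~m | g = True
          ~m = True
        (~c | d) | (d | ~s) = True
          ~c | d = True
            ~c = False
          d | ~s = True
            ~s = False
      ((g | ~m) & (~g & s)) & ((c | ~g) & (~g -> ~s)) = False
        (g | ~m) & (~g & s) = False
          g | ~m = True
            ~m = True
          ~g & s = False
            ~g = False
        (c | ~g) & (~g -> ~s) = True
          c | ~g = True
            ~g = False
          ~g -> ~s = True
            ~g = False
            ~s = False
The formula evaluates to True.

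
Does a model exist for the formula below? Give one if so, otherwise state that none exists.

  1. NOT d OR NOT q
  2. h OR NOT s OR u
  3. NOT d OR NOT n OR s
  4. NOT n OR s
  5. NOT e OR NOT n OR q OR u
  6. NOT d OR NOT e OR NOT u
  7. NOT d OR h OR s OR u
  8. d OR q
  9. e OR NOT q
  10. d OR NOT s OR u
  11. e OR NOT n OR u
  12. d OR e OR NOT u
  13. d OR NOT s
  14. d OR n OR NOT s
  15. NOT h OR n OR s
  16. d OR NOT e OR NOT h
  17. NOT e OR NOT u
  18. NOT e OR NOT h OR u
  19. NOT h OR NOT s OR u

Set s = True.
  then (d OR NOT s) forces d = True.
  then (NOT d OR NOT q) forces q = False.
Try e = True:
  (NOT d OR NOT e OR NOT u) forces u = False.
  (h OR NOT s OR u) forces h = True.
  clause (NOT e OR NOT h OR u) is falsified — backtrack.
So e = False.
Set h = False.
  then (h OR NOT s OR u) forces u = True.
Set n = False.
All clauses satisfied.

s = True, e = False, q = False, d = True, h = False, n = False, u = True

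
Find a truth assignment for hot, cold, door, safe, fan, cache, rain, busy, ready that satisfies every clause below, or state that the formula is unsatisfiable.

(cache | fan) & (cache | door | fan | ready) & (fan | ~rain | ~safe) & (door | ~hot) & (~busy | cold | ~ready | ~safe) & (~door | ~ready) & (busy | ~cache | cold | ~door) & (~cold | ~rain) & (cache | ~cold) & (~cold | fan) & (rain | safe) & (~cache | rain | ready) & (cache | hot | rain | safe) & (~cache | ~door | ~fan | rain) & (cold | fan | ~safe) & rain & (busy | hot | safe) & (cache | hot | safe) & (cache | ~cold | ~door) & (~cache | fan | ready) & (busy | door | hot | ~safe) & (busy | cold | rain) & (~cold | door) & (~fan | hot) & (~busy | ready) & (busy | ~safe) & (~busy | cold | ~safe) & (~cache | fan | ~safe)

hot=T, cold=F, door=T, safe=F, fan=T, cache=F, rain=T, busy=F, ready=F

Unit clause (rain) forces rain = True.
In (~cold | ~rain) only ~cold is left, so cold = False.
Set hot = True.
  then (door | ~hot) forces door = True.
  then (~door | ~ready) forces ready = False.
  then (~busy | ready) forces busy = False.
  then (busy | ~safe) forces safe = False.
  then (busy | ~cache | cold | ~door) forces cache = False.
  then (cache | fan) forces fan = True.
All clauses satisfied.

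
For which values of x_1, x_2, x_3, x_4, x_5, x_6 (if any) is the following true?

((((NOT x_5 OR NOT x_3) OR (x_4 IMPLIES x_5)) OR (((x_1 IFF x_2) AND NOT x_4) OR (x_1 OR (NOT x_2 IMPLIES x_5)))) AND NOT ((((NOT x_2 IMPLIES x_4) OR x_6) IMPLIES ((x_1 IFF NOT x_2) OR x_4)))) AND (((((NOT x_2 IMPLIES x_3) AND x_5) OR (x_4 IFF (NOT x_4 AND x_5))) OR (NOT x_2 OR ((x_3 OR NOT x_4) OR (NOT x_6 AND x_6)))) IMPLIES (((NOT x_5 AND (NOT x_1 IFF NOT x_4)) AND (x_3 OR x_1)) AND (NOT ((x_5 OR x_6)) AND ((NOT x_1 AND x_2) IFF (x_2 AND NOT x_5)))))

No satisfying assignment exists.

Case x_4 = True: the conjunct NOT ((((NOT x_2 IMPLIES x_4) OR x_6) IMPLIES ((x_1 IFF NOT x_2) OR x_4))) becomes NOT ((True IMPLIES True)) = False.
Case x_4 = False: the formula simplifies to NOT (((x_2 OR x_6) IMPLIES (x_1 IFF NOT x_2))) AND (((NOT x_5 AND NOT x_1) AND (x_3 OR x_1)) AND (NOT ((x_5 OR x_6)) AND ((NOT x_1 AND x_2) IFF (x_2 AND NOT x_5)))).
  x_1 = True: the conjunct NOT x_1 is False.
  x_1 = False: simplifies to NOT (((x_2 OR x_6) IMPLIES x_2)) AND ((NOT x_5 AND x_3) AND (NOT ((x_5 OR x_6)) AND (x_2 IFF (x_2 AND NOT x_5)))).
    x_2 = True: the conjunct NOT (((x_2 OR x_6) IMPLIES x_2)) becomes NOT ((True IMPLIES True)) = False.
    x_2 = False: simplifies to NOT (NOT x_6) AND ((NOT x_5 AND x_3) AND NOT ((x_5 OR x_6))).
      x_6 = True: the conjunct NOT ((x_5 OR x_6)) becomes NOT ((x_5 OR True)) = False.
      x_6 = False: the conjunct NOT (NOT x_6) becomes NOT (NOT False) = False.
Both cases fail — unsatisfiable.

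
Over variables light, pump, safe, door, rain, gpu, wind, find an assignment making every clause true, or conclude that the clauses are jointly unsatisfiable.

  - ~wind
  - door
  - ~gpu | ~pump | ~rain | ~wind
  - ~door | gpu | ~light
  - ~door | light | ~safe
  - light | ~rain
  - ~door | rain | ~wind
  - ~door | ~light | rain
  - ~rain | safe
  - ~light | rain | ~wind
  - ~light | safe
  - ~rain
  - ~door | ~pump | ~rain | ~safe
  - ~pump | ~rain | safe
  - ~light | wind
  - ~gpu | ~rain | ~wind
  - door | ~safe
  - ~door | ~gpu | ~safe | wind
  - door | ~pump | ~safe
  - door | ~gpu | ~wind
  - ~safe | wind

Unit clause (~wind) forces wind = False.
Unit clause (door) forces door = True.
Unit clause (~rain) forces rain = False.
In (~light | wind) only ~light is left, so light = False.
In (~safe | wind) only ~safe is left, so safe = False.
Set pump = False.
Set gpu = False.
All clauses satisfied.

light = False, pump = False, safe = False, door = True, rain = False, gpu = False, wind = False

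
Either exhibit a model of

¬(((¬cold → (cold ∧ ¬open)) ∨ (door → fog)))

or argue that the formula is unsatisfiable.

open = True; door = True; cold = False; fog = False

  ¬(((¬cold → (cold ∧ ¬open)) ∨ (door → fog))) = True
    (¬cold → (cold ∧ ¬open)) ∨ (door → fog) = False
      ¬cold → (cold ∧ ¬open) = False
        ¬cold = True
        cold ∧ ¬open = False
          ¬open = False
      door → fog = False
The formula evaluates to True.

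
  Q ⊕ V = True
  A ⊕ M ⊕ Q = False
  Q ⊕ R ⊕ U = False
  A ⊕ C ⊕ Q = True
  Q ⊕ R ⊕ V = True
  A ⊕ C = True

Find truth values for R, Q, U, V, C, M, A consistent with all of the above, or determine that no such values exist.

R=F, Q=F, U=F, V=T, C=F, M=T, A=T

Q ⊕ V = F ⊕ T = True ✓
A ⊕ M ⊕ Q = T ⊕ T ⊕ F = False ✓
Q ⊕ R ⊕ U = F ⊕ F ⊕ F = False ✓
A ⊕ C ⊕ Q = T ⊕ F ⊕ F = True ✓
Q ⊕ R ⊕ V = F ⊕ F ⊕ T = True ✓
A ⊕ C = T ⊕ F = True ✓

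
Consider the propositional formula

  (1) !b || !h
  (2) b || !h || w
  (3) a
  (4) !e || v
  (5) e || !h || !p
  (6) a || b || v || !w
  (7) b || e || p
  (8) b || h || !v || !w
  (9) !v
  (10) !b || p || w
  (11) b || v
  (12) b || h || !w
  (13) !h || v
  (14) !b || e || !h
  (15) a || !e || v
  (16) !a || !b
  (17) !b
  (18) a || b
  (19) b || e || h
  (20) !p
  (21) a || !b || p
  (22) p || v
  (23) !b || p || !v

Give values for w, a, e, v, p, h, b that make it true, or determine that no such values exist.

The formula is unsatisfiable.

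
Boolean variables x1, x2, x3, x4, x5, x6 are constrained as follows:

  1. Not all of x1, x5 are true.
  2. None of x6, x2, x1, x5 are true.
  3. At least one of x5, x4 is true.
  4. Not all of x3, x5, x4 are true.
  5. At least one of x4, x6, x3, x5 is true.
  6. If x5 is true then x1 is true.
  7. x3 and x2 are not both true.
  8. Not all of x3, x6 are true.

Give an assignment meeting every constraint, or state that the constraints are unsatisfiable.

x1=F, x2=F, x3=F, x4=T, x5=F, x6=F

  (1) {x1, x5}: 0/2 true — not all ✓
  (2) {x6, x2, x1, x5}: 0 true — none ✓
  (3) {x5, x4}: 1 true — at least one ✓
  (4) {x3, x5, x4}: 1/3 true — not all ✓
  (5) {x4, x6, x3, x5}: 1 true — at least one ✓
  (6) x5=F ⇒ x1: vacuous ✓
  (7) x3=F, x2=F — not both ✓
  (8) {x3, x6}: 0/2 true — not all ✓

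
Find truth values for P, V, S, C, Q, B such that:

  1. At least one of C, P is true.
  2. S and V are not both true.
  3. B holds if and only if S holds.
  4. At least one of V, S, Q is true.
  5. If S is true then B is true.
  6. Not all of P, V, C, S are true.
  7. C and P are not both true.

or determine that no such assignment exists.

P = False, V = False, S = True, C = True, Q = True, B = True

  (1) {C, P}: 1 true — at least one ✓
  (2) S=T, V=F — not both ✓
  (3) B=T, S=T — same ✓
  (4) {V, S, Q}: 2 true — at least one ✓
  (5) S=T ⇒ B: T ✓
  (6) {P, V, C, S}: 2/4 true — not all ✓
  (7) C=T, P=F — not both ✓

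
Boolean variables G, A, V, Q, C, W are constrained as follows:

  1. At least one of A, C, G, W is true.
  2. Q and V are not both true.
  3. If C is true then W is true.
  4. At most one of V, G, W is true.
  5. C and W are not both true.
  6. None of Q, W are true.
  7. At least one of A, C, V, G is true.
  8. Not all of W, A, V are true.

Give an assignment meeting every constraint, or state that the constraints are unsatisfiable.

G=T, A=F, V=F, Q=F, C=F, W=F

  (1) {A, C, G, W}: 1 true — at least one ✓
  (2) Q=F, V=F — not both ✓
  (3) C=F ⇒ W: vacuous ✓
  (4) {V, G, W}: 1 true — at most one ✓
  (5) C=F, W=F — not both ✓
  (6) {Q, W}: 0 true — none ✓
  (7) {A, C, V, G}: 1 true — at least one ✓
  (8) {W, A, V}: 0/3 true — not all ✓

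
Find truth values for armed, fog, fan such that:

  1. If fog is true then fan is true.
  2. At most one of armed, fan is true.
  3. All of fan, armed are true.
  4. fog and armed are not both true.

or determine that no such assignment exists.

Unsatisfiable — no assignment works.

Case armed = True:
  (2) with armed=T forces fan = False.
  Constraint (3) is violated (fan=F) — contradiction.
Case armed = False:
  Constraint (3) is violated (armed=F) — contradiction.
Both cases fail — unsatisfiable.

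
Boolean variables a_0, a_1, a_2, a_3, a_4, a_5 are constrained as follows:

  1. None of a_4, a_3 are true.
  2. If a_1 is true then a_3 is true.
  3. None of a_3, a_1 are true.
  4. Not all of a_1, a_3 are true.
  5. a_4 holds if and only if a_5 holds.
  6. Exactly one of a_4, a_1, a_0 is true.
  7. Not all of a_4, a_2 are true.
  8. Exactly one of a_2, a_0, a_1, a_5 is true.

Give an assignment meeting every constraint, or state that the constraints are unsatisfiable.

a_0: True, a_1: False, a_2: False, a_3: False, a_4: False, a_5: False

  (1) {a_4, a_3}: 0 true — none ✓
  (2) a_1=F ⇒ a_3: vacuous ✓
  (3) {a_3, a_1}: 0 true — none ✓
  (4) {a_1, a_3}: 0/2 true — not all ✓
  (5) a_4=F, a_5=F — same ✓
  (6) {a_4, a_1, a_0}: 1 true — exactly one ✓
  (7) {a_4, a_2}: 0/2 true — not all ✓
  (8) {a_2, a_0, a_1, a_5}: 1 true — exactly one ✓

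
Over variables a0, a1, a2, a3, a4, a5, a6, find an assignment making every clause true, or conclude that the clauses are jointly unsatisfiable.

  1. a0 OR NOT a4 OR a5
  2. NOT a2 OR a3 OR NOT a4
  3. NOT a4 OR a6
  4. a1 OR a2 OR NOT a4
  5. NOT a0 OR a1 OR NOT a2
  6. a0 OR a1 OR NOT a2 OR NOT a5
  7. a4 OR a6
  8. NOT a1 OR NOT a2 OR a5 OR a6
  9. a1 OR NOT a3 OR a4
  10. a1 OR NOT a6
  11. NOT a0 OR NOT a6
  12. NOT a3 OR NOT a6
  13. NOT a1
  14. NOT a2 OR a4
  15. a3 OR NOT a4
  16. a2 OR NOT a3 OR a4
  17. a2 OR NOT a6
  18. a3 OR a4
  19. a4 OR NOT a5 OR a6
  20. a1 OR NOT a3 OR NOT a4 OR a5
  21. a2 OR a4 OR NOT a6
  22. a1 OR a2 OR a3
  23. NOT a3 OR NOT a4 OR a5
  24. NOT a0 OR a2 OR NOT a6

No satisfying assignment exists.

Case a1 = True:
  Clause (NOT a1) is falsified — contradiction.
Case a1 = False:
  (a1 OR NOT a6) forces a6 = False.
  (NOT a4 OR a6) forces a4 = False.
  Clause (a4 OR a6) is falsified — contradiction.
Both cases fail, so the formula is unsatisfiable.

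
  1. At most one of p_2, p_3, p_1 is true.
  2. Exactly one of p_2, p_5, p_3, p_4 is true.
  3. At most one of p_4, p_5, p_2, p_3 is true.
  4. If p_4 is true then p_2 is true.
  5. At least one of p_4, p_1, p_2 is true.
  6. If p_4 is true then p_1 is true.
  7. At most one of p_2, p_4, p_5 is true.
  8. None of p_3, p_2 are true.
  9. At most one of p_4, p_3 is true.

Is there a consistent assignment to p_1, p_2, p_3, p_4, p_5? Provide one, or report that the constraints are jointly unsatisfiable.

p_1 = True, p_2 = False, p_3 = False, p_4 = False, p_5 = True

  (1) {p_2, p_3, p_1}: 1 true — at most one ✓
  (2) {p_2, p_5, p_3, p_4}: 1 true — exactly one ✓
  (3) {p_4, p_5, p_2, p_3}: 1 true — at most one ✓
  (4) p_4=F ⇒ p_2: vacuous ✓
  (5) {p_4, p_1, p_2}: 1 true — at least one ✓
  (6) p_4=F ⇒ p_1: vacuous ✓
  (7) {p_2, p_4, p_5}: 1 true — at most one ✓
  (8) {p_3, p_2}: 0 true — none ✓
  (9) {p_4, p_3}: 0 true — at most one ✓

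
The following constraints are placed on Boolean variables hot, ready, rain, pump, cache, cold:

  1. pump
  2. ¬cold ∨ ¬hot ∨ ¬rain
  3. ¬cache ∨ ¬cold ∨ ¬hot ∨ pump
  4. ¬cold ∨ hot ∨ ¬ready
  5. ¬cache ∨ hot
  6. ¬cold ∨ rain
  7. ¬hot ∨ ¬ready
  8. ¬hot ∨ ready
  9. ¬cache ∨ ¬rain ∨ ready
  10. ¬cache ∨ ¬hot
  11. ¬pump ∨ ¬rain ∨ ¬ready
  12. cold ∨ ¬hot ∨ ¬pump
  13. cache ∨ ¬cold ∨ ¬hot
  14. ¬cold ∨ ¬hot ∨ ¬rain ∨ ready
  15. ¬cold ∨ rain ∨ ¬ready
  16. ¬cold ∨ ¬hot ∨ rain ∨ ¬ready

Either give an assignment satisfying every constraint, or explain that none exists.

Unit clause (pump) forces pump = True.
Set hot = False.
  then (¬cache ∨ hot) forces cache = False.
Set ready = False.
Set rain = True.
Set cold = True.
All clauses satisfied.

hot: False, ready: False, rain: True, pump: True, cache: False, cold: True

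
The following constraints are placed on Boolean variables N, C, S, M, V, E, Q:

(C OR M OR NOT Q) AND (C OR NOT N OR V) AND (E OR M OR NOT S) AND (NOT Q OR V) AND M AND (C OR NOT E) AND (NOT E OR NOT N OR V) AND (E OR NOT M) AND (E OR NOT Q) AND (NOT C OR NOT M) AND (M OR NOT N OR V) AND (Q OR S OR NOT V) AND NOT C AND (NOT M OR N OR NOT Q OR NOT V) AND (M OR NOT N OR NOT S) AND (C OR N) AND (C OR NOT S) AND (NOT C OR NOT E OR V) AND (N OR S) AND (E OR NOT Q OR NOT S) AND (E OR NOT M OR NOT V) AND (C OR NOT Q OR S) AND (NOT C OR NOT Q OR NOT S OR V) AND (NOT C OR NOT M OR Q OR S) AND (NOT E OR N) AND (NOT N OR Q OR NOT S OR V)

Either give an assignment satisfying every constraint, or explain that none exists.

UNSATISFIABLE

Case C = True:
  Clause (NOT C) is falsified — contradiction.
Case C = False:
  (M) forces M = True.
  (C OR NOT E) forces E = False.
  Clause (E OR NOT M) is falsified — contradiction.
Both cases fail, so the formula is unsatisfiable.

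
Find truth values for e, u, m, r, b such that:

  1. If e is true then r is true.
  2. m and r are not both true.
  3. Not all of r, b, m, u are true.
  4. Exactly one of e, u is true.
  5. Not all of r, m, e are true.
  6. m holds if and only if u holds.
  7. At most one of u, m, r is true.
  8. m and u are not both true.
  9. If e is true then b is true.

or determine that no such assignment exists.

e=T, u=F, m=F, r=T, b=T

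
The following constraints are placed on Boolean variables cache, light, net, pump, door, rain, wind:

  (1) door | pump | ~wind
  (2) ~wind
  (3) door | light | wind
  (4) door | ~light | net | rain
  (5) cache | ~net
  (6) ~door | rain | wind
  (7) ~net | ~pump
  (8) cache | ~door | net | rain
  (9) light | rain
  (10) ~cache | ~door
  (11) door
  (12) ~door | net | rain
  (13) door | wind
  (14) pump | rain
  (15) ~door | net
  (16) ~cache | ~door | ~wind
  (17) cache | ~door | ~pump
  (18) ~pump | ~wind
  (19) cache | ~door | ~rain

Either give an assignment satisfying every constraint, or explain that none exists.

Case door = True:
  (~wind) forces wind = False.
  (~door | rain | wind) forces rain = True.
  (~cache | ~door) forces cache = False.
  Clause (cache | ~door | ~rain) is falsified — contradiction.
Case door = False:
  Clause (door) is falsified — contradiction.
Both cases fail, so the formula is unsatisfiable.

UNSATISFIABLE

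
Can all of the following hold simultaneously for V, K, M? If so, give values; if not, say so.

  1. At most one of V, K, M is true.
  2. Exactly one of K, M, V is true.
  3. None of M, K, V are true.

No satisfying assignment exists.

Case V = True:
  Constraint (3) is violated (V=T) — contradiction.
Case V = False:
  (3) forces M = False.
  (2) with M=F, V=F forces K = True.
  Constraint (3) is violated (K=T) — contradiction.
Both cases fail — unsatisfiable.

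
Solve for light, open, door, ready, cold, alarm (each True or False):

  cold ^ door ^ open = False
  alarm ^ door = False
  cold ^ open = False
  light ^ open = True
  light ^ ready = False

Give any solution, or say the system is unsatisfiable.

light=F, open=T, door=F, ready=F, cold=T, alarm=F

cold ^ door ^ open = T ^ F ^ T = False ✓
alarm ^ door = F ^ F = False ✓
cold ^ open = T ^ T = False ✓
light ^ open = F ^ T = True ✓
light ^ ready = F ^ F = False ✓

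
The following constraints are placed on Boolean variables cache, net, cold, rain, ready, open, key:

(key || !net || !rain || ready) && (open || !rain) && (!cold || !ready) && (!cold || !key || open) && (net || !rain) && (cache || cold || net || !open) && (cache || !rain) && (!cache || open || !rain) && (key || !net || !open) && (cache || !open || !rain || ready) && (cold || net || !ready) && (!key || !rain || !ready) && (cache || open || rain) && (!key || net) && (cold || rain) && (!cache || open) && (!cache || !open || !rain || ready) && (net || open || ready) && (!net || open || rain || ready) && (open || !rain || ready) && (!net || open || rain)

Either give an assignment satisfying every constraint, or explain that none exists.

Set cache = True.
  then (!cache || open) forces open = True.
Set net = True.
  then (key || !net || !open) forces key = True.
Set cold = True.
  then (!cold || !ready) forces ready = False.
  then (!cache || !open || !rain || ready) forces rain = False.
All clauses satisfied.

cache = True; net = True; cold = True; rain = False; ready = False; open = True; key = True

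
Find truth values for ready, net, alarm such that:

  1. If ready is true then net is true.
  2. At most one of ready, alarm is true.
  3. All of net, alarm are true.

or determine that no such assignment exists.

ready = False, net = True, alarm = True

  (1) ready=F ⇒ net: vacuous ✓
  (2) {ready, alarm}: 1 true — at most one ✓
  (3) {net, alarm}: all 2 true ✓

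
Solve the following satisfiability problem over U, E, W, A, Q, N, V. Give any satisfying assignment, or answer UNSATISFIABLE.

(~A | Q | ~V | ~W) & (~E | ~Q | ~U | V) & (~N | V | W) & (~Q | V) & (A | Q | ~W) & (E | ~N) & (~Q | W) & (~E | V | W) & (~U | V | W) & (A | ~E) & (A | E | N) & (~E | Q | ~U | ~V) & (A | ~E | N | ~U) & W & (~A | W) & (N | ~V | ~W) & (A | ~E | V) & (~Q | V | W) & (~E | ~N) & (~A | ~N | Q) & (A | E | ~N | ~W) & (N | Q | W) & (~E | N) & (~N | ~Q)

U = True, E = False, W = True, A = True, Q = False, N = False, V = False

Unit clause (W) forces W = True.
Set U = True.
Try E = True:
  (A | ~E) forces A = True.
  (~E | ~N) forces N = False.
  clause (~E | N) is falsified — backtrack.
So E = False.
  then (E | ~N) forces N = False.
  then (A | E | N) forces A = True.
  then (N | ~V | ~W) forces V = False.
  then (~Q | V) forces Q = False.
All clauses satisfied.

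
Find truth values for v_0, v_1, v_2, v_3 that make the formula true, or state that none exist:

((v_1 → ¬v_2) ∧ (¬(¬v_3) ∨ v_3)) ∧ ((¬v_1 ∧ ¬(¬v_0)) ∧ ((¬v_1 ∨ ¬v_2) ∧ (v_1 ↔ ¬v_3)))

v_0=T, v_1=F, v_2=T, v_3=T

  (v_1 → ¬v_2) ∧ (¬(¬v_3) ∨ v_3) = True
    v_1 → ¬v_2 = True
      ¬v_2 = False
    ¬(¬v_3) ∨ v_3 = True
      ¬(¬v_3) = True
        ¬v_3 = False
  (¬v_1 ∧ ¬(¬v_0)) ∧ ((¬v_1 ∨ ¬v_2) ∧ (v_1 ↔ ¬v_3)) = True
    ¬v_1 ∧ ¬(¬v_0) = True
      ¬v_1 = True
      ¬(¬v_0) = True
        ¬v_0 = False
    (¬v_1 ∨ ¬v_2) ∧ (v_1 ↔ ¬v_3) = True
      ¬v_1 ∨ ¬v_2 = True
        ¬v_1 = True
        ¬v_2 = False
      v_1 ↔ ¬v_3 = True
        ¬v_3 = False
Both conjuncts True, so the formula holds.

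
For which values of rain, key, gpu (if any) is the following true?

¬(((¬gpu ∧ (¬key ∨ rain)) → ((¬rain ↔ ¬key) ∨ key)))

rain: True, key: False, gpu: False

  ¬(((¬gpu ∧ (¬key ∨ rain)) → ((¬rain ↔ ¬key) ∨ key))) = True
    (¬gpu ∧ (¬key ∨ rain)) → ((¬rain ↔ ¬key) ∨ key) = False
      ¬gpu ∧ (¬key ∨ rain) = True
        ¬gpu = True
        ¬key ∨ rain = True
          ¬key = True
      (¬rain ↔ ¬key) ∨ key = False
        ¬rain ↔ ¬key = False
          ¬rain = False
          ¬key = True
The formula evaluates to True.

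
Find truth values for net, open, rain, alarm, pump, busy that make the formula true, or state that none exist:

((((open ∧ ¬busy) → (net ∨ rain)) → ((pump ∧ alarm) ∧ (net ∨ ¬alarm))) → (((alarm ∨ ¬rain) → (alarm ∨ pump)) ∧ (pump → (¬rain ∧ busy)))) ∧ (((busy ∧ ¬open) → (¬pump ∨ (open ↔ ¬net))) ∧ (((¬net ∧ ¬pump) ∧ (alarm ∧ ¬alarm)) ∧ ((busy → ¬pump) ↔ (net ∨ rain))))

Case alarm = True: the conjunct ¬alarm is False.
Case alarm = False: the conjunct alarm is False.
Both cases fail — unsatisfiable.

The formula is unsatisfiable.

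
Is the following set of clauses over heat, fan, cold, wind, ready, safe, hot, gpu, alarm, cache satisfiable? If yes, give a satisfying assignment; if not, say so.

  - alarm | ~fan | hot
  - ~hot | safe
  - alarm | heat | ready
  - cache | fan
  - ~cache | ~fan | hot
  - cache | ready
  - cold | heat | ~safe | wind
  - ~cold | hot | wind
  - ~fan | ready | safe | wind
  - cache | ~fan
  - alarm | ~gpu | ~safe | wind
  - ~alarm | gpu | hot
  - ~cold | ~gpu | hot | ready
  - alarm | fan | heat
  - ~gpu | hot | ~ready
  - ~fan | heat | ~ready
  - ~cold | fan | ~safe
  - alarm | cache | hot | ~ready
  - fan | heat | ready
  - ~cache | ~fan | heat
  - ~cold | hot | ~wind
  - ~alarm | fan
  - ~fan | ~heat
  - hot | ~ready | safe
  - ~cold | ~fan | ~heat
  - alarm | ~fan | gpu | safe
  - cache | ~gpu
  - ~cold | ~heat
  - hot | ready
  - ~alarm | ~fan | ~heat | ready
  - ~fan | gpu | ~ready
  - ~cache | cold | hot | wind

Set heat = True.
  then (~fan | ~heat) forces fan = False.
  then (~cold | ~heat) forces cold = False.
  then (cache | fan) forces cache = True.
  then (~alarm | fan) forces alarm = False.
Set wind = True.
Set ready = False.
  then (hot | ready) forces hot = True.
  then (~hot | safe) forces safe = True.
Set gpu = True.
All clauses satisfied.

heat = True, fan = False, cold = False, wind = True, ready = False, safe = True, hot = True, gpu = True, alarm = False, cache = True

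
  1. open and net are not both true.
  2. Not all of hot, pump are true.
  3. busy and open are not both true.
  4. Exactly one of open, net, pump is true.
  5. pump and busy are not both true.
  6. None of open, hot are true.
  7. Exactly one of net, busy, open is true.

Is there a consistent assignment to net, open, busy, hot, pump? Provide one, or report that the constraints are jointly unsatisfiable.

net: True; open: False; busy: False; hot: False; pump: False

  (1) open=F, net=T — not both ✓
  (2) {hot, pump}: 0/2 true — not all ✓
  (3) busy=F, open=F — not both ✓
  (4) {open, net, pump}: 1 true — exactly one ✓
  (5) pump=F, busy=F — not both ✓
  (6) {open, hot}: 0 true — none ✓
  (7) {net, busy, open}: 1 true — exactly one ✓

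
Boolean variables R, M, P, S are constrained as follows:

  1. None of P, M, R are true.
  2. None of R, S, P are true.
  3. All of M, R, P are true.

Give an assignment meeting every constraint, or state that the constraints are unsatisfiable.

Case R = True:
  Constraint (1) is violated (R=T) — contradiction.
Case R = False:
  Constraint (3) is violated (R=F) — contradiction.
Both cases fail — unsatisfiable.

Unsatisfiable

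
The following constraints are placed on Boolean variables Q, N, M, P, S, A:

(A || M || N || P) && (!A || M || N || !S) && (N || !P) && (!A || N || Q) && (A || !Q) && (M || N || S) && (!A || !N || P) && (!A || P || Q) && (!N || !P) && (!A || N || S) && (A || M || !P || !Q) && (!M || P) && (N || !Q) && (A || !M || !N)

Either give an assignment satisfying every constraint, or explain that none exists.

Try Q = True:
  (A || !Q) forces A = True.
  (N || !Q) forces N = True.
  (!A || !N || P) forces P = True.
  clause (!N || !P) is falsified — backtrack.
So Q = False.
Set N = True.
  then (!N || !P) forces P = False.
  then (!M || P) forces M = False.
  then (!A || !N || P) forces A = False.
Set S = False.
All clauses satisfied.

Q=F, N=T, M=F, P=F, S=F, A=F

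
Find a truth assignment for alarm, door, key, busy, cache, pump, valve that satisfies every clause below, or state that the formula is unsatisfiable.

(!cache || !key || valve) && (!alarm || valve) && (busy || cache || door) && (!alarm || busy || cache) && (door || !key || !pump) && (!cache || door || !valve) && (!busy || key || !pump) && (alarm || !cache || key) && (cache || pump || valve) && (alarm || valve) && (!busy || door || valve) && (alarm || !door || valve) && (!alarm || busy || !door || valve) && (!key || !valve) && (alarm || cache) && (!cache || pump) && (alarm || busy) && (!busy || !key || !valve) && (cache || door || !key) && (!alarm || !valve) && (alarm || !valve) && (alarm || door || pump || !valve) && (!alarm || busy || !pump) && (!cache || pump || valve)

Case alarm = True:
  (!alarm || valve) forces valve = True.
  Clause (!alarm || !valve) is falsified — contradiction.
Case alarm = False:
  (alarm || valve) forces valve = True.
  Clause (alarm || !valve) is falsified — contradiction.
Both cases fail, so the formula is unsatisfiable.

Unsatisfiable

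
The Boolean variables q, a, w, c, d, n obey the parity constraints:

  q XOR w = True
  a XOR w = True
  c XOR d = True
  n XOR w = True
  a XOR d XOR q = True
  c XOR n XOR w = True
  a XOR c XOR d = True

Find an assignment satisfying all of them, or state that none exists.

q=F, a=F, w=T, c=F, d=T, n=F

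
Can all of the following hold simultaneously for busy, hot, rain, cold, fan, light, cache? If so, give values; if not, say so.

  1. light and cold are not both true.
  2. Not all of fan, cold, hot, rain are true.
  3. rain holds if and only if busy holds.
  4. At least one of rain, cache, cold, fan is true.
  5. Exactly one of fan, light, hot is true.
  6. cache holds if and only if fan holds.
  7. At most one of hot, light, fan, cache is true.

busy = True, hot = False, rain = True, cold = False, fan = False, light = True, cache = False

  (1) light=T, cold=F — not both ✓
  (2) {fan, cold, hot, rain}: 1/4 true — not all ✓
  (3) rain=T, busy=T — same ✓
  (4) {rain, cache, cold, fan}: 1 true — at least one ✓
  (5) {fan, light, hot}: 1 true — exactly one ✓
  (6) cache=F, fan=F — same ✓
  (7) {hot, light, fan, cache}: 1 true — at most one ✓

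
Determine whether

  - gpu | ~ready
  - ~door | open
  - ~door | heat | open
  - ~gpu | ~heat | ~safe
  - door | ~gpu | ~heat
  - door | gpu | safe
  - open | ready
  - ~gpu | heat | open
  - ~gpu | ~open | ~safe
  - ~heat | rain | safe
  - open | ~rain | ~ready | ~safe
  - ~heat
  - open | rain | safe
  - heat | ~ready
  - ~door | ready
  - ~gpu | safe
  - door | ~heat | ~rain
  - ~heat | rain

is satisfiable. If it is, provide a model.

Unit clause (~heat) forces heat = False.
In (heat | ~ready) only ~ready is left, so ready = False.
In (~door | ready) only ~door is left, so door = False.
In (open | ready) only open is left, so open = True.
Try safe = False:
  (door | gpu | safe) forces gpu = True.
  clause (~gpu | safe) is falsified — backtrack.
So safe = True.
  then (~gpu | ~open | ~safe) forces gpu = False.
Set rain = True.
All clauses satisfied.

safe: True; rain: True; open: True; door: False; gpu: False; ready: False; heat: False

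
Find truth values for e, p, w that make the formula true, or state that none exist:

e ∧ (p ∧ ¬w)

e = True, p = True, w = False

  p ∧ ¬w = True
    ¬w = True
Both conjuncts True, so the formula holds.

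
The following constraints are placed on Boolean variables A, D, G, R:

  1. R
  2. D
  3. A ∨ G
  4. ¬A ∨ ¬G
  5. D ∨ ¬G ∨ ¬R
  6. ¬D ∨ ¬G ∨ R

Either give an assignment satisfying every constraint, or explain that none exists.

A=F; D=T; G=T; R=T

Unit clause (R) forces R = True.
Unit clause (D) forces D = True.
Set A = False.
  then (A ∨ G) forces G = True.
Check each clause:
  (R): R holds.
  (D): D holds.
  (A ∨ G): G holds.
  (¬A ∨ ¬G): ¬A holds.
  (D ∨ ¬G ∨ ¬R): D holds.
  (¬D ∨ ¬G ∨ R): R holds.
All clauses satisfied.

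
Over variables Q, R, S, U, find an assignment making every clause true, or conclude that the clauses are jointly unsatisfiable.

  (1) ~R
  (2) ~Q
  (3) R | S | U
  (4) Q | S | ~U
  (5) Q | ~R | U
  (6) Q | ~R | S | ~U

Unit clause (~R) forces R = False.
Unit clause (~Q) forces Q = False.
Set S = True.
Set U = True.
Check each clause:
  (~R): ~R holds.
  (~Q): ~Q holds.
  (R | S | U): S holds.
  (Q | S | ~U): S holds.
  (Q | ~R | U): ~R holds.
  (Q | ~R | S | ~U): ~R holds.
All clauses satisfied.

Q=F, R=F, S=T, U=T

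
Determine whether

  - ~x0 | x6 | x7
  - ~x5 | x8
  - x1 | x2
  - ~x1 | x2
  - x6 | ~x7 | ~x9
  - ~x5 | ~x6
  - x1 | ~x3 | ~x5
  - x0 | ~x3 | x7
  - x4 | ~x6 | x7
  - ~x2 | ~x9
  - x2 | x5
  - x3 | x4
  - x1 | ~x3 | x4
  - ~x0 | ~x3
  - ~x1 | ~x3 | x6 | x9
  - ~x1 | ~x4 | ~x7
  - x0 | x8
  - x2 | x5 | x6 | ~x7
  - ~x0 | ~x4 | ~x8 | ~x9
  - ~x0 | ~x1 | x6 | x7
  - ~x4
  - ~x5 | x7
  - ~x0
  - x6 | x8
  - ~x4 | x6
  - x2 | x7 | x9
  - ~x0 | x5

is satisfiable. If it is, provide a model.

x0: False, x1: True, x2: True, x3: True, x4: False, x5: False, x6: True, x7: True, x8: True, x9: False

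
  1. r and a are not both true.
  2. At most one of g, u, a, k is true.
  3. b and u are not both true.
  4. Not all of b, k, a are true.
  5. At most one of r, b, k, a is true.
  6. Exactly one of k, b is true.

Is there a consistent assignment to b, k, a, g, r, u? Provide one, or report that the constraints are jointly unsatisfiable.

b: True, k: False, a: False, g: False, r: False, u: False

  (1) r=F, a=F — not both ✓
  (2) {g, u, a, k}: 0 true — at most one ✓
  (3) b=T, u=F — not both ✓
  (4) {b, k, a}: 1/3 true — not all ✓
  (5) {r, b, k, a}: 1 true — at most one ✓
  (6) {k, b}: 1 true — exactly one ✓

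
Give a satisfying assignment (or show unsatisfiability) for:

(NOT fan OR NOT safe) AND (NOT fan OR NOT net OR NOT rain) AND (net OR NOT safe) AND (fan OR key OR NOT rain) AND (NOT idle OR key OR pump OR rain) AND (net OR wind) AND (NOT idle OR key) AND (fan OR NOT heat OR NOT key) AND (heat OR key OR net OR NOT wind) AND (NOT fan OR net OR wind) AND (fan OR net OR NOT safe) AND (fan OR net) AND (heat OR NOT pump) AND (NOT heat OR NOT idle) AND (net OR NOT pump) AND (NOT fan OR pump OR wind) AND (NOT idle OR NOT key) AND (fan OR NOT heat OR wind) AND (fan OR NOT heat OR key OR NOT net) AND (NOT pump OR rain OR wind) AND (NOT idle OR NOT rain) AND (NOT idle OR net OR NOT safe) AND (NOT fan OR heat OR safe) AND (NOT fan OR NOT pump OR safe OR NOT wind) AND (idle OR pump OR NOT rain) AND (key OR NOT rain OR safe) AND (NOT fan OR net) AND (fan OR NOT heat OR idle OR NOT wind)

fan=F, safe=T, pump=F, key=F, net=T, rain=F, wind=F, heat=F, idle=F

Set fan = False.
  then (fan OR net) forces net = True.
Set safe = True.
Set pump = False.
Set key = False.
  then (fan OR key OR NOT rain) forces rain = False.
  then (NOT idle OR key OR pump OR rain) forces idle = False.
  then (fan OR NOT heat OR key OR NOT net) forces heat = False.
Set wind = False.
All clauses satisfied.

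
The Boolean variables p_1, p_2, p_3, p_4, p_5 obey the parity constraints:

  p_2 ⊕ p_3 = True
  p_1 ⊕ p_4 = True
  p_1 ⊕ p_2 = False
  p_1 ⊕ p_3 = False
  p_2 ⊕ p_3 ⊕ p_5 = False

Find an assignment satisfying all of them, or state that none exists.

Adding constraints 1, 3, 4 mod 2: every variable appears an even number of times on the left, so the left side is 0.
But the right sides sum to 1 (mod 2). 0 ≠ 1 — the system is inconsistent.

No satisfying assignment exists.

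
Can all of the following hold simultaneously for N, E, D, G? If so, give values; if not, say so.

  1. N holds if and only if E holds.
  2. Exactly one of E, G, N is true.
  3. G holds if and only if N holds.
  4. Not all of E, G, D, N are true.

Case N = True:
  (1) with N=T forces E = True.
  Constraint (2) is violated (E=T, N=T) — contradiction.
Case N = False:
  (1) with N=F forces E = False.
  (2) with E=F, N=F forces G = True.
  Constraint (3) is violated (G=T, N=F) — contradiction.
Both cases fail — unsatisfiable.

UNSATISFIABLE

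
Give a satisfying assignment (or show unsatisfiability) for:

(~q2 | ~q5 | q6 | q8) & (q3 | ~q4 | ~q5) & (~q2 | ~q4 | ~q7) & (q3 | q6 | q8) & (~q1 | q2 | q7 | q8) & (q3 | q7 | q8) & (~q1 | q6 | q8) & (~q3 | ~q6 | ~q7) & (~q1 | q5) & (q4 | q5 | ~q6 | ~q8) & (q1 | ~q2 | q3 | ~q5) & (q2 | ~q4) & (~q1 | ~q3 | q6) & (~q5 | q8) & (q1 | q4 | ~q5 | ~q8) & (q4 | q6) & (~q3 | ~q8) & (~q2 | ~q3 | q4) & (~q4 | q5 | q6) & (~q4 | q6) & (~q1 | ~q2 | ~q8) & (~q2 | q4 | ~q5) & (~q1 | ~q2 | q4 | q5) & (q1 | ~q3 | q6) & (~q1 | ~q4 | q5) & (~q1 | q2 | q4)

q1=F; q2=F; q3=T; q4=F; q5=F; q6=T; q7=F; q8=F

Set q1 = False.
Set q2 = False.
  then (q2 | ~q4) forces q4 = False.
  then (q4 | q6) forces q6 = True.
Set q3 = True.
  then (~q3 | ~q6 | ~q7) forces q7 = False.
  then (~q3 | ~q8) forces q8 = False.
  then (~q5 | q8) forces q5 = False.
All clauses satisfied.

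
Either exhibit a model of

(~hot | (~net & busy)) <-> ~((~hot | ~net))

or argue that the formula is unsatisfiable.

hot=T; busy=F; net=F

  (~hot | (~net & busy)) <-> ~((~hot | ~net)) = True
    ~hot | (~net & busy) = False
      ~hot = False
      ~net & busy = False
        ~net = True
    ~((~hot | ~net)) = False
      ~hot | ~net = True
        ~hot = False
        ~net = True
The formula evaluates to True.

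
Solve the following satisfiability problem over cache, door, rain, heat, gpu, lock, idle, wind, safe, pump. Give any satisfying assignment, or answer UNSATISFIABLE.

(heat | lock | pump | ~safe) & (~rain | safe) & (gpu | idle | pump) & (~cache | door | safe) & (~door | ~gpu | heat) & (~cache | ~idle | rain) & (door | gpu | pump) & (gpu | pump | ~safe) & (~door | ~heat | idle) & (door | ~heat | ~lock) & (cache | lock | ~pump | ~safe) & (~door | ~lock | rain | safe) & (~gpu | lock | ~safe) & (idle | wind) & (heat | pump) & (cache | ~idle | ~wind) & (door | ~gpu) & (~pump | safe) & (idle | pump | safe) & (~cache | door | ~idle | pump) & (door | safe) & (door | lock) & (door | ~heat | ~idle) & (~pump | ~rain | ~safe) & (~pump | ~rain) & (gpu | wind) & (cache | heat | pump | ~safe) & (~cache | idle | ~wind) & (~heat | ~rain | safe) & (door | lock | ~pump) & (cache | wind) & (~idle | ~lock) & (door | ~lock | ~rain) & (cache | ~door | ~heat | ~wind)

Set cache = False.
  then (cache | wind) forces wind = True.
  then (cache | ~idle | ~wind) forces idle = False.
Set door = True.
  then (~door | ~heat | idle) forces heat = False.
  then (heat | pump) forces pump = True.
  then (~pump | safe) forces safe = True.
  then (~pump | ~rain | ~safe) forces rain = False.
  then (~door | ~gpu | heat) forces gpu = False.
  then (cache | lock | ~pump | ~safe) forces lock = True.
All clauses satisfied.

cache: False; door: True; rain: False; heat: False; gpu: False; lock: True; idle: False; wind: True; safe: True; pump: True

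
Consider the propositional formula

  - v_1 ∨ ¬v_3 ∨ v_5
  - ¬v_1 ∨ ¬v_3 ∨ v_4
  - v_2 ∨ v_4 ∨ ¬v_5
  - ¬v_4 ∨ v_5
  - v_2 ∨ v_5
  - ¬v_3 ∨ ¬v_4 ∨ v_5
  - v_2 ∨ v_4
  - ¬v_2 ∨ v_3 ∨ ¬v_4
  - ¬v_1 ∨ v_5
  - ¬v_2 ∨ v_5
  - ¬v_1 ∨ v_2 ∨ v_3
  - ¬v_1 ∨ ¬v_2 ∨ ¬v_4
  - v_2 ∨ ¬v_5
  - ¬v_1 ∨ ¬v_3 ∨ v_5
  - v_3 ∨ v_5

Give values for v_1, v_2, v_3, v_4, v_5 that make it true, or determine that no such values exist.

Set v_1 = False.
Try v_2 = False:
  (v_2 ∨ v_5) forces v_5 = True.
  clause (v_2 ∨ ¬v_5) is falsified — backtrack.
So v_2 = True.
  then (¬v_2 ∨ v_5) forces v_5 = True.
Set v_3 = True.
Set v_4 = False.
All clauses satisfied.

v_1=F, v_2=T, v_3=T, v_4=F, v_5=T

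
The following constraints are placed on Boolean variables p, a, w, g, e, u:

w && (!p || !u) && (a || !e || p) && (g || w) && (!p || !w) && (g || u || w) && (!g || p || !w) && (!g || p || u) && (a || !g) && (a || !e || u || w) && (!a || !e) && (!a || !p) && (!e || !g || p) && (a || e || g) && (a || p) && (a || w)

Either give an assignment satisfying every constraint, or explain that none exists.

p = False; a = True; w = True; g = False; e = False; u = False

Unit clause (w) forces w = True.
In (!p || !w) only !p is left, so p = False.
In (!g || p || !w) only !g is left, so g = False.
In (a || p) only a is left, so a = True.
In (!a || !e) only !e is left, so e = False.
Set u = False.
All clauses satisfied.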